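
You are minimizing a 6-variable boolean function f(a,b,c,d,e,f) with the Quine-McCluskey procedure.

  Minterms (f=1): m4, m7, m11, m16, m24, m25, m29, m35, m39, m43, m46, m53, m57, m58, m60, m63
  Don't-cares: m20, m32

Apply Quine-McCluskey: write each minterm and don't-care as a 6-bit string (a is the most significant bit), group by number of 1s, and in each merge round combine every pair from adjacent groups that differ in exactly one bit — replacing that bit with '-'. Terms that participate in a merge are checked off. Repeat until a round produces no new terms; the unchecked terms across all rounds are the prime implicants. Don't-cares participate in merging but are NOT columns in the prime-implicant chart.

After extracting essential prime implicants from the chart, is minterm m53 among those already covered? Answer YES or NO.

YES

size-2^0 implicants → 000100(✓)  000111(✓)  001011(✓)  010000(✓)  010100(✓)  011000(✓)  011001(✓)  011101(✓)  100000  100011(✓)  100111(✓)  101011(✓)  101110  110101  111001(✓)  111010  111100  111111
size-2^1 implicants → -00111  -01011  -11001  0-0100  01-000  010-00  011-01  01100-  10-011  100-11
Unchecked terms (primes): -00111, -01011, -11001, 0-0100, 01-000, 010-00, 011-01, 01100-, 10-011, 100-11, 100000, 101110, 110101, 111010, 111100, 111111
Minterm coverage:
  m4 ⊆ 0-0100 [E]
  m7 ⊆ -00111 [E]
  m11 ⊆ -01011 [E]
  m16 ⊆ 01-000,010-00
  m24 ⊆ 01-000,01100-
  m25 ⊆ -11001,011-01,01100-
  m29 ⊆ 011-01 [E]
  m35 ⊆ 10-011,100-11
  m39 ⊆ -00111,100-11
  m43 ⊆ -01011,10-011
  m46 ⊆ 101110 [E]
  m53 ⊆ 110101 [E]
  m57 ⊆ -11001 [E]
  m58 ⊆ 111010 [E]
  m60 ⊆ 111100 [E]
  m63 ⊆ 111111 [E]
E = {-00111, -01011, -11001, 0-0100, 011-01, 101110, 110101, 111010, 111100, 111111}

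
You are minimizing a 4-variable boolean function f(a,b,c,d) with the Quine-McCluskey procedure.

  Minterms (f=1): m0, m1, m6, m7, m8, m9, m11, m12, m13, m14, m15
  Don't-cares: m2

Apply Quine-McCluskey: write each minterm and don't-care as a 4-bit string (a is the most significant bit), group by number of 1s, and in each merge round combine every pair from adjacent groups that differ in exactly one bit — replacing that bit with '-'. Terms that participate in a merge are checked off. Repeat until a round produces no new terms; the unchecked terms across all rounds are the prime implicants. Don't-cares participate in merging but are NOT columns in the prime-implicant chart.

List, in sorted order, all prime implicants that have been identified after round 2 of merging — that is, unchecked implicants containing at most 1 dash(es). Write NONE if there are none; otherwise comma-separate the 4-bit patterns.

0-10, 00-0

[col 0] 0000*, 0001*, 0010*, 0110*, 0111*, 1000*, 1001*, 1011*, 1100*, 1101*, 1110*, 1111*
[col 1] -000*, -001*, -110*, -111*, 0-10, 00-0, 000-*, 011-*, 1-00*, 1-01*, 1-11*, 10-1*, 100-*, 11-0*, 11-1*, 110-*, 111-*
[col 2] -00-, -11-, 1--1, 1-0-, 11--
Prime implicants: -00-, -11-, 0-10, 00-0, 1--1, 1-0-, 11--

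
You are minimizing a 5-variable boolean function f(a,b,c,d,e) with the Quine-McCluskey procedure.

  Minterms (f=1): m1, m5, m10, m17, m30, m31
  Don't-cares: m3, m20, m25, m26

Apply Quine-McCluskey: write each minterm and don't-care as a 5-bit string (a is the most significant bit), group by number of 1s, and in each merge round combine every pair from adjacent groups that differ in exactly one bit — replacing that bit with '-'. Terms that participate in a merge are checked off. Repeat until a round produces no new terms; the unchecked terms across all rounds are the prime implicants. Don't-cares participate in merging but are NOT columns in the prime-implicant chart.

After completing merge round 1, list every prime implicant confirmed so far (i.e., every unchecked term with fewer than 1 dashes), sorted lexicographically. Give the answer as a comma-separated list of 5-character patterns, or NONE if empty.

10100

size-2^0 implicants → 00001(✓)  00011(✓)  00101(✓)  01010(✓)  10001(✓)  10100  11001(✓)  11010(✓)  11110(✓)  11111(✓)
size-2^1 implicants → -0001  -1010  00-01  000-1  1-001  11-10  1111-
Unchecked terms (primes): -0001, -1010, 00-01, 000-1, 1-001, 10100, 11-10, 1111-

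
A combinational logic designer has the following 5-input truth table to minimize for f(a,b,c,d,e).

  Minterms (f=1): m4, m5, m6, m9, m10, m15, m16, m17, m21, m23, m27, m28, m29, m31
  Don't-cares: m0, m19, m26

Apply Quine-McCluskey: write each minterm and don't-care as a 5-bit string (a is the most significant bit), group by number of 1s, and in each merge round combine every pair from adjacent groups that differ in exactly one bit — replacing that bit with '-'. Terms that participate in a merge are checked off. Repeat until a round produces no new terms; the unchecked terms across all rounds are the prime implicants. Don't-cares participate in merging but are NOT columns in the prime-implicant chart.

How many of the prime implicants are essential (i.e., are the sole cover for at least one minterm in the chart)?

5

Round 0: 00000✓ 00100✓ 00101✓ 00110✓ 01001 01010✓ 01111✓ 10000✓ 10001✓ 10011✓ 10101✓ 10111✓ 11010✓ 11011✓ 11100✓ 11101✓ 11111✓
Round 1: -0000 -0101 -1010 -1111 00-00 001-0 0010- 1-011✓ 1-101✓ 1-111✓ 10-01✓ 10-11✓ 100-1✓ 1000- 101-1✓ 11-11✓ 1101- 111-1✓ 1110-
Round 2: 1--11 1-1-1 10--1
PIs = {-0000, -0101, -1010, -1111, 00-00, 001-0, 0010-, 01001, 1--11, 1-1-1, 10--1, 1000-, 1101-, 1110-}
Coverage chart:
  m4: 00-00,001-0,0010-
  m5: -0101,0010-
  m6: 001-0 ←essential
  m9: 01001 ←essential
  m10: -1010 ←essential
  m15: -1111 ←essential
  m16: -0000,1000-
  m17: 10--1,1000-
  m21: -0101,1-1-1,10--1
  m23: 1--11,1-1-1,10--1
  m27: 1--11,1101-
  m28: 1110- ←essential
  m29: 1-1-1,1110-
  m31: -1111,1--11,1-1-1
Essential: -1010, -1111, 001-0, 01001, 1110-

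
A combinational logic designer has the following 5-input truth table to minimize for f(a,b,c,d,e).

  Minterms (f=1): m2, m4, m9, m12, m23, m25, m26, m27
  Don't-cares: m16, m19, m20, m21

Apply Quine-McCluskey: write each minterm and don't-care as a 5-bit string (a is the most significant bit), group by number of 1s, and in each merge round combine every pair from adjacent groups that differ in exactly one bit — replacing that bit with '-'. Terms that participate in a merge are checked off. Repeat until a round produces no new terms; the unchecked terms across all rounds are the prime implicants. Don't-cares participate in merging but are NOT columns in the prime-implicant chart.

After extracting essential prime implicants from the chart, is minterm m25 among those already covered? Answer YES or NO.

size-2^0 implicants → 00010  00100(✓)  01001(✓)  01100(✓)  10000(✓)  10011(✓)  10100(✓)  10101(✓)  10111(✓)  11001(✓)  11010(✓)  11011(✓)
size-2^1 implicants → -0100  -1001  0-100  1-011  10-00  10-11  101-1  1010-  110-1  1101-
Unchecked terms (primes): -0100, -1001, 0-100, 00010, 1-011, 10-00, 10-11, 101-1, 1010-, 110-1, 1101-
Minterm coverage:
  m2 ⊆ 00010 [E]
  m4 ⊆ -0100,0-100
  m9 ⊆ -1001 [E]
  m12 ⊆ 0-100 [E]
  m23 ⊆ 10-11,101-1
  m25 ⊆ -1001,110-1
  m26 ⊆ 1101- [E]
  m27 ⊆ 1-011,110-1,1101-
E = {-1001, 0-100, 00010, 1101-}

YES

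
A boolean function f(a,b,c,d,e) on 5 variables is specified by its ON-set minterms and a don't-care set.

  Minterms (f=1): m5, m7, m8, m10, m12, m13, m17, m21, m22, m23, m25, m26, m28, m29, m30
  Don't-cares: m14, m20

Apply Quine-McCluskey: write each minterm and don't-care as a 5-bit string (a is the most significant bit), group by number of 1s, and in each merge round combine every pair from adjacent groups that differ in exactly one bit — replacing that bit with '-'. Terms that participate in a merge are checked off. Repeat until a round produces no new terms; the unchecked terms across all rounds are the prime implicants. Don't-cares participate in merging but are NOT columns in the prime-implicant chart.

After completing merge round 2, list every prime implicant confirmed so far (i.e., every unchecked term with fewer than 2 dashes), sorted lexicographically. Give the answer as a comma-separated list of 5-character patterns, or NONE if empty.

[col 0] 00101*, 00111*, 01000*, 01010*, 01100*, 01101*, 01110*, 10001*, 10100*, 10101*, 10110*, 10111*, 11001*, 11010*, 11100*, 11101*, 11110*
[col 1] -0101*, -0111*, -1010*, -1100*, -1101*, -1110*, 0-101*, 001-1*, 01-00*, 01-10*, 010-0*, 011-0*, 0110-*, 1-001*, 1-100*, 1-101*, 1-110*, 10-01*, 101-0*, 101-1*, 1010-*, 1011-*, 11-01*, 11-10*, 111-0*, 1110-*
[col 2] --101, -01-1, -1-10, -11-0, -110-, 01--0, 1--01, 1-1-0, 1-10-, 101--
Prime implicants: --101, -01-1, -1-10, -11-0, -110-, 01--0, 1--01, 1-1-0, 1-10-, 101--

NONE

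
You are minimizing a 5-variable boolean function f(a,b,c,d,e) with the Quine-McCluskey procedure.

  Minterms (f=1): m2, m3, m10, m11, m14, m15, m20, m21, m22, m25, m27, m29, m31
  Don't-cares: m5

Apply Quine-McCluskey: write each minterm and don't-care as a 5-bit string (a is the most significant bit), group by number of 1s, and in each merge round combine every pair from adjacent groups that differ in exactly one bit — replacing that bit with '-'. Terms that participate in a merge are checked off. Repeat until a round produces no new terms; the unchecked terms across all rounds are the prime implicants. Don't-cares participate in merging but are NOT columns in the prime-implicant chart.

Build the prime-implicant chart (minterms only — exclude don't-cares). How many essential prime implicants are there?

[col 0] 00010*, 00011*, 00101*, 01010*, 01011*, 01110*, 01111*, 10100*, 10101*, 10110*, 11001*, 11011*, 11101*, 11111*
[col 1] -0101, -1011*, -1111*, 0-010*, 0-011*, 0001-*, 01-10*, 01-11*, 0101-*, 0111-*, 1-101, 101-0, 1010-, 11-01*, 11-11*, 110-1*, 111-1*
[col 2] -1-11, 0-01-, 01-1-, 11--1
Prime implicants: -0101, -1-11, 0-01-, 01-1-, 1-101, 101-0, 1010-, 11--1
PI chart (minterm → PIs covering it):
  2 | 0-01-  (sole → essential)
  3 | 0-01-  (sole → essential)
  10 | 0-01-,01-1-
  11 | -1-11,0-01-,01-1-
  14 | 01-1-  (sole → essential)
  15 | -1-11,01-1-
  20 | 101-0,1010-
  21 | -0101,1-101,1010-
  22 | 101-0  (sole → essential)
  25 | 11--1  (sole → essential)
  27 | -1-11,11--1
  29 | 1-101,11--1
  31 | -1-11,11--1
Essential prime implicants: 0-01-, 01-1-, 101-0, 11--1

4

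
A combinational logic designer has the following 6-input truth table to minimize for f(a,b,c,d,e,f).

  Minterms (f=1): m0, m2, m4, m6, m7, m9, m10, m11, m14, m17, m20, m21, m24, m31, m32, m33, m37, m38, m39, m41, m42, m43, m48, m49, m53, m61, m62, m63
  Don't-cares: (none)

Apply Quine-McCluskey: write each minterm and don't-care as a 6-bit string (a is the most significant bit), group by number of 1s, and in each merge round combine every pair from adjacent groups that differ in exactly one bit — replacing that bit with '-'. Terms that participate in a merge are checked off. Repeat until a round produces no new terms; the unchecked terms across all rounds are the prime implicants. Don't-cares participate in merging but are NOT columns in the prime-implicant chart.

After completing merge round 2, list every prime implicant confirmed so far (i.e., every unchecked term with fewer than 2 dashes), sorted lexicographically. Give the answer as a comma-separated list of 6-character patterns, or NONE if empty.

-00000, -11111, 0-0100, 01010-, 011000, 10-001, 1001-1, 11-101, 1111-1, 11111-

size-2^0 implicants → 000000(✓)  000010(✓)  000100(✓)  000110(✓)  000111(✓)  001001(✓)  001010(✓)  001011(✓)  001110(✓)  010001(✓)  010100(✓)  010101(✓)  011000  011111(✓)  100000(✓)  100001(✓)  100101(✓)  100110(✓)  100111(✓)  101001(✓)  101010(✓)  101011(✓)  110000(✓)  110001(✓)  110101(✓)  111101(✓)  111110(✓)  111111(✓)
size-2^1 implicants → -00000  -00110(✓)  -00111(✓)  -01001(✓)  -01010(✓)  -01011(✓)  -10001(✓)  -10101(✓)  -11111  0-0100  00-010(✓)  00-110(✓)  000-00(✓)  000-10(✓)  0000-0(✓)  0001-0(✓)  00011-(✓)  001-10(✓)  0010-1(✓)  00101-(✓)  010-01(✓)  01010-  1-0000(✓)  1-0001(✓)  1-0101(✓)  10-001  100-01(✓)  10000-(✓)  1001-1  10011-(✓)  1010-1(✓)  10101-(✓)  11-101  110-01(✓)  11000-(✓)  1111-1  11111-
size-2^2 implicants → -0011-  -010-1  -0101-  -10-01  00--10  000--0  1-0-01  1-000-
Unchecked terms (primes): -00000, -0011-, -010-1, -0101-, -10-01, -11111, 0-0100, 00--10, 000--0, 01010-, 011000, 1-0-01, 1-000-, 10-001, 1001-1, 11-101, 1111-1, 11111-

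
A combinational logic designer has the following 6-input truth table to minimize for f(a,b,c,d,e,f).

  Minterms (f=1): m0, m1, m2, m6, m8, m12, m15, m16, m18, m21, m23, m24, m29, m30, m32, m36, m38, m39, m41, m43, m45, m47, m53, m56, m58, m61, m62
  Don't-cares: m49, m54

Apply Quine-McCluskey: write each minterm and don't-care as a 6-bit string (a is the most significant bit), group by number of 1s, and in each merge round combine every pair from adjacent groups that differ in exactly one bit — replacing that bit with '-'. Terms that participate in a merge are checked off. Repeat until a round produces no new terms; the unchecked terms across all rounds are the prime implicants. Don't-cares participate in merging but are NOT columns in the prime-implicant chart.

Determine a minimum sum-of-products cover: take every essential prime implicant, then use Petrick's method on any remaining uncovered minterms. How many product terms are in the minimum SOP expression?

13

size-2^0 implicants → 000000(✓)  000001(✓)  000010(✓)  000110(✓)  001000(✓)  001100(✓)  001111(✓)  010000(✓)  010010(✓)  010101(✓)  010111(✓)  011000(✓)  011101(✓)  011110(✓)  100000(✓)  100100(✓)  100110(✓)  100111(✓)  101001(✓)  101011(✓)  101101(✓)  101111(✓)  110001(✓)  110101(✓)  110110(✓)  111000(✓)  111010(✓)  111101(✓)  111110(✓)
size-2^1 implicants → -00000  -00110  -01111  -10101(✓)  -11000  -11101(✓)  -11110  0-0000(✓)  0-0010(✓)  0-1000(✓)  00-000(✓)  000-10  0000-0(✓)  00000-  001-00  01-000(✓)  01-101(✓)  0100-0(✓)  0101-1  1-0110  1-1101  10-111  100-00  1001-0  10011-  101-01(✓)  101-11(✓)  1010-1(✓)  1011-1(✓)  11-101(✓)  11-110  110-01  111-10  1110-0
size-2^2 implicants → -1-101  0--000  0-00-0  101--1
Unchecked terms (primes): -00000, -00110, -01111, -1-101, -11000, -11110, 0--000, 0-00-0, 000-10, 00000-, 001-00, 0101-1, 1-0110, 1-1101, 10-111, 100-00, 1001-0, 10011-, 101--1, 11-110, 110-01, 111-10, 1110-0
Minterm coverage:
  m0 ⊆ -00000,0--000,0-00-0,00000-
  m1 ⊆ 00000- [E]
  m2 ⊆ 0-00-0,000-10
  m6 ⊆ -00110,000-10
  m8 ⊆ 0--000,001-00
  m12 ⊆ 001-00 [E]
  m15 ⊆ -01111 [E]
  m16 ⊆ 0--000,0-00-0
  m18 ⊆ 0-00-0 [E]
  m21 ⊆ -1-101,0101-1
  m23 ⊆ 0101-1 [E]
  m24 ⊆ -11000,0--000
  m29 ⊆ -1-101 [E]
  m30 ⊆ -11110 [E]
  m32 ⊆ -00000,100-00
  m36 ⊆ 100-00,1001-0
  m38 ⊆ -00110,1-0110,1001-0,10011-
  m39 ⊆ 10-111,10011-
  m41 ⊆ 101--1 [E]
  m43 ⊆ 101--1 [E]
  m45 ⊆ 1-1101,101--1
  m47 ⊆ -01111,10-111,101--1
  m53 ⊆ -1-101,110-01
  m56 ⊆ -11000,1110-0
  m58 ⊆ 111-10,1110-0
  m61 ⊆ -1-101,1-1101
  m62 ⊆ -11110,11-110,111-10
E = {-01111, -1-101, -11110, 0-00-0, 00000-, 001-00, 0101-1, 101--1}
Petrick residual → -00110, -11000, 10-111, 100-00, 111-10
Cover = b'c'def' + b'cdef + bde'f + bcd'e'f' + bcdef' + a'c'd'f' + a'b'c'd'e' + a'b'ce'f' + a'bc'df + ab'def + ab'c'e'f' + ab'cf + abcef'  |cover|=13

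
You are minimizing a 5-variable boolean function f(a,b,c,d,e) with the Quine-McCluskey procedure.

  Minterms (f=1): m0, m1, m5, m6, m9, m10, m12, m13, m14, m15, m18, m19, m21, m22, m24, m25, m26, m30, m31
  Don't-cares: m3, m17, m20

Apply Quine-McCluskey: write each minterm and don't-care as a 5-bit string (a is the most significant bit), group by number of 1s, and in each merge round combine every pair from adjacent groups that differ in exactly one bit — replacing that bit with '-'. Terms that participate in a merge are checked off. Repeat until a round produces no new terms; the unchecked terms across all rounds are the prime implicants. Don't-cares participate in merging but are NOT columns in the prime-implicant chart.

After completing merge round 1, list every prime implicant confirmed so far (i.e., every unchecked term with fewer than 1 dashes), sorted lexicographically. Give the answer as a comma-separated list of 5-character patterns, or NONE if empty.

NONE

Round 0: 00000✓ 00001✓ 00011✓ 00101✓ 00110✓ 01001✓ 01010✓ 01100✓ 01101✓ 01110✓ 01111✓ 10001✓ 10010✓ 10011✓ 10100✓ 10101✓ 10110✓ 11000✓ 11001✓ 11010✓ 11110✓ 11111✓
Round 1: -0001✓ -0011✓ -0101✓ -0110✓ -1001✓ -1010✓ -1110✓ -1111✓ 0-001✓ 0-101✓ 0-110✓ 00-01✓ 000-1✓ 0000- 01-01✓ 01-10✓ 011-0✓ 011-1✓ 0110-✓ 0111-✓ 1-001✓ 1-010✓ 1-110✓ 10-01✓ 10-10✓ 100-1✓ 1001- 101-0 1010- 11-10✓ 110-0 1100- 1111-✓
Round 2: --001 --110 -0-01 -00-1 -1-10 -111- 0--01 011-- 1--10
PIs = {--001, --110, -0-01, -00-1, -1-10, -111-, 0--01, 0000-, 011--, 1--10, 1001-, 101-0, 1010-, 110-0, 1100-}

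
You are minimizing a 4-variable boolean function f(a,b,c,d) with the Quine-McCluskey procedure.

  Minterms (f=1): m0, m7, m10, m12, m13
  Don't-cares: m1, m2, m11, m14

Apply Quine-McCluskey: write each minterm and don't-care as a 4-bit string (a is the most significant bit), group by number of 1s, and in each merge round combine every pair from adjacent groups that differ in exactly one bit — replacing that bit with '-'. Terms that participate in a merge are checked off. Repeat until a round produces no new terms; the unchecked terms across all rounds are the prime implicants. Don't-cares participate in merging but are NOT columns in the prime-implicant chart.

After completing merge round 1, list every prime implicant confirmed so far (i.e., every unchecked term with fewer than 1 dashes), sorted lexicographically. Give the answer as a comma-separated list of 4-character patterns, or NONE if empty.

Round 0: 0000✓ 0001✓ 0010✓ 0111 1010✓ 1011✓ 1100✓ 1101✓ 1110✓
Round 1: -010 00-0 000- 1-10 101- 11-0 110-
PIs = {-010, 00-0, 000-, 0111, 1-10, 101-, 11-0, 110-}

0111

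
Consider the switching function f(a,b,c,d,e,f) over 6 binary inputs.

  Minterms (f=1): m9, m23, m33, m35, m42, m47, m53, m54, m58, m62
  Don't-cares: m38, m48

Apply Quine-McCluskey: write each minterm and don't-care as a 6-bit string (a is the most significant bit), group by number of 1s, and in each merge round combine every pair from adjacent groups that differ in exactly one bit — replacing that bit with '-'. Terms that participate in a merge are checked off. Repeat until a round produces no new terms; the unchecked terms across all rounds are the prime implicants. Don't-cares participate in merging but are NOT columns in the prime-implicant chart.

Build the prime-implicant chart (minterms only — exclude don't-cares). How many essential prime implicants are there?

6

[col 0] 001001, 010111, 100001*, 100011*, 100110*, 101010*, 101111, 110000, 110101, 110110*, 111010*, 111110*
[col 1] 1-0110, 1-1010, 1000-1, 11-110, 111-10
Prime implicants: 001001, 010111, 1-0110, 1-1010, 1000-1, 101111, 11-110, 110000, 110101, 111-10
PI chart (minterm → PIs covering it):
  9 | 001001  (sole → essential)
  23 | 010111  (sole → essential)
  33 | 1000-1  (sole → essential)
  35 | 1000-1  (sole → essential)
  42 | 1-1010  (sole → essential)
  47 | 101111  (sole → essential)
  53 | 110101  (sole → essential)
  54 | 1-0110,11-110
  58 | 1-1010,111-10
  62 | 11-110,111-10
Essential prime implicants: 001001, 010111, 1-1010, 1000-1, 101111, 110101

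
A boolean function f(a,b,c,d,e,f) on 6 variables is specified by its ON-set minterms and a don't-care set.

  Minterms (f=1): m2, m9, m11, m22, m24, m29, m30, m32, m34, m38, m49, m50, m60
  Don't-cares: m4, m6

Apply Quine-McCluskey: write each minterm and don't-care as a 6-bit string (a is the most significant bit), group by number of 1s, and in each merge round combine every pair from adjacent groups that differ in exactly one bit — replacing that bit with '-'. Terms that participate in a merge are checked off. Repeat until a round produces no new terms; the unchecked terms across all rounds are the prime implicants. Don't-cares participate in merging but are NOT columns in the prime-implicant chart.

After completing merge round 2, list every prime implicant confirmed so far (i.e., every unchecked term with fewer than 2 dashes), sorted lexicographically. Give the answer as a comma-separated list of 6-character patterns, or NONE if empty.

size-2^0 implicants → 000010(✓)  000100(✓)  000110(✓)  001001(✓)  001011(✓)  010110(✓)  011000  011101  011110(✓)  100000(✓)  100010(✓)  100110(✓)  110001  110010(✓)  111100
size-2^1 implicants → -00010(✓)  -00110(✓)  0-0110  000-10(✓)  0001-0  0010-1  01-110  1-0010  100-10(✓)  1000-0
size-2^2 implicants → -00-10
Unchecked terms (primes): -00-10, 0-0110, 0001-0, 0010-1, 01-110, 011000, 011101, 1-0010, 1000-0, 110001, 111100

0-0110, 0001-0, 0010-1, 01-110, 011000, 011101, 1-0010, 1000-0, 110001, 111100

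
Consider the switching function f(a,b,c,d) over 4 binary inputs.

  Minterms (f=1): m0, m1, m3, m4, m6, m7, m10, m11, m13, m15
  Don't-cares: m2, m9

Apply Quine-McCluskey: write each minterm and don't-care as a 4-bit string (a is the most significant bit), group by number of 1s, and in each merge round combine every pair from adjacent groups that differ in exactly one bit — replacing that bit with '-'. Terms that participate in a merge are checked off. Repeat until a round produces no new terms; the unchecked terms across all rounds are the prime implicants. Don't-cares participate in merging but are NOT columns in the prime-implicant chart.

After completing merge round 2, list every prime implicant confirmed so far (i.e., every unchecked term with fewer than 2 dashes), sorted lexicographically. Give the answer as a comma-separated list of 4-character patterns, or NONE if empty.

NONE

Round 0: 0000✓ 0001✓ 0010✓ 0011✓ 0100✓ 0110✓ 0111✓ 1001✓ 1010✓ 1011✓ 1101✓ 1111✓
Round 1: -001✓ -010✓ -011✓ -111✓ 0-00✓ 0-10✓ 0-11✓ 00-0✓ 00-1✓ 000-✓ 001-✓ 01-0✓ 011-✓ 1-01✓ 1-11✓ 10-1✓ 101-✓ 11-1✓
Round 2: --11 -0-1 -01- 0--0 0-1- 00-- 1--1
PIs = {--11, -0-1, -01-, 0--0, 0-1-, 00--, 1--1}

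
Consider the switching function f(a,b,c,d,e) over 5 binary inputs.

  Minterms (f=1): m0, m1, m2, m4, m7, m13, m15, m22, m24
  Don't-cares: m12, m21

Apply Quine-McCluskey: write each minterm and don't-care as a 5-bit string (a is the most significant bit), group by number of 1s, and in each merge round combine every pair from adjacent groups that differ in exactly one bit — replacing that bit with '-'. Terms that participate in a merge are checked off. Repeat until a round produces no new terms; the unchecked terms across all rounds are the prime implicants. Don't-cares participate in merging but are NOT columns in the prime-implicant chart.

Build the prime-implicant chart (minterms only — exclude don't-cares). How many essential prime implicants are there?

5

[col 0] 00000*, 00001*, 00010*, 00100*, 00111*, 01100*, 01101*, 01111*, 10101, 10110, 11000
[col 1] 0-100, 0-111, 00-00, 000-0, 0000-, 011-1, 0110-
Prime implicants: 0-100, 0-111, 00-00, 000-0, 0000-, 011-1, 0110-, 10101, 10110, 11000
PI chart (minterm → PIs covering it):
  0 | 00-00,000-0,0000-
  1 | 0000-  (sole → essential)
  2 | 000-0  (sole → essential)
  4 | 0-100,00-00
  7 | 0-111  (sole → essential)
  13 | 011-1,0110-
  15 | 0-111,011-1
  22 | 10110  (sole → essential)
  24 | 11000  (sole → essential)
Essential prime implicants: 0-111, 000-0, 0000-, 10110, 11000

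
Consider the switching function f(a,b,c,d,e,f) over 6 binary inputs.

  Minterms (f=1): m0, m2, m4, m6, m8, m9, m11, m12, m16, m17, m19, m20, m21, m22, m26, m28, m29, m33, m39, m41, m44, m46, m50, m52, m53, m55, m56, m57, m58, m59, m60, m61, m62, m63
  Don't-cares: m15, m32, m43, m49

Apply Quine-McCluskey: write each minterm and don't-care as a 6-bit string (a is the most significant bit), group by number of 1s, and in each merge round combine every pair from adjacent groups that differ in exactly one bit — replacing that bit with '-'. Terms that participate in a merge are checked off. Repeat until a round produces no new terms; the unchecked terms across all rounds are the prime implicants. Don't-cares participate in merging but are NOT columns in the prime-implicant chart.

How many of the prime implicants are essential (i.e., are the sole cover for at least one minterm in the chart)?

9

Round 0: 000000✓ 000010✓ 000100✓ 000110✓ 001000✓ 001001✓ 001011✓ 001100✓ 001111✓ 010000✓ 010001✓ 010011✓ 010100✓ 010101✓ 010110✓ 011010✓ 011100✓ 011101✓ 100000✓ 100001✓ 100111✓ 101001✓ 101011✓ 101100✓ 101110✓ 110001✓ 110010✓ 110100✓ 110101✓ 110111✓ 111000✓ 111001✓ 111010✓ 111011✓ 111100✓ 111101✓ 111110✓ 111111✓
Round 1: -00000 -01001✓ -01011✓ -01100✓ -10001✓ -10100✓ -10101✓ -11010 -11100✓ -11101✓ 0-0000✓ 0-0100✓ 0-0110✓ 0-1100✓ 00-000✓ 00-100✓ 000-00✓ 000-10✓ 0000-0✓ 0001-0✓ 001-00✓ 001-11 0010-1✓ 00100- 01-100✓ 01-101✓ 010-00✓ 010-01✓ 0100-1 01000-✓ 0101-0✓ 01010-✓ 01110-✓ 1-0001✓ 1-0111 1-1001✓ 1-1011✓ 1-1100✓ 1-1110✓ 10-001✓ 10000- 1010-1✓ 1011-0✓ 11-001✓ 11-010 11-100✓ 11-101✓ 11-111✓ 110-01✓ 1101-1✓ 11010-✓ 111-00✓ 111-01✓ 111-10✓ 111-11✓ 1110-0✓ 1110-1✓ 11100-✓ 11101-✓ 1111-0✓ 1111-1✓ 11110-✓ 11111-✓
Round 2: --1100 -010-1 -1-100✓ -1-101✓ -10-01 -1010-✓ -1110-✓ 0--100 0-0-00 0-01-0 00--00 000--0 01-10-✓ 010-0- 1--001 1-10-1 1-11-0 11--01 11-1-1 11-10-✓ 111--0✓ 111--1✓ 111-0-✓ 111-1-✓ 1110--✓ 1111--✓
Round 3: -1-10- 111---
PIs = {--1100, -00000, -010-1, -1-10-, -10-01, -11010, 0--100, 0-0-00, 0-01-0, 00--00, 000--0, 001-11, 00100-, 010-0-, 0100-1, 1--001, 1-0111, 1-10-1, 1-11-0, 10000-, 11--01, 11-010, 11-1-1, 111---}
Coverage chart:
  m0: -00000,0-0-00,00--00,000--0
  m2: 000--0 ←essential
  m4: 0--100,0-0-00,0-01-0,00--00,000--0
  m6: 0-01-0,000--0
  m8: 00--00,00100-
  m9: -010-1,00100-
  m11: -010-1,001-11
  m12: --1100,0--100,00--00
  m16: 0-0-00,010-0-
  m17: -10-01,010-0-,0100-1
  m19: 0100-1 ←essential
  m20: -1-10-,0--100,0-0-00,0-01-0,010-0-
  m21: -1-10-,-10-01,010-0-
  m22: 0-01-0 ←essential
  m26: -11010 ←essential
  m28: --1100,-1-10-,0--100
  m29: -1-10- ←essential
  m33: 1--001,10000-
  m39: 1-0111 ←essential
  m41: -010-1,1--001,1-10-1
  m44: --1100,1-11-0
  m46: 1-11-0 ←essential
  m50: 11-010 ←essential
  m52: -1-10- ←essential
  m53: -1-10-,-10-01,11--01,11-1-1
  m55: 1-0111,11-1-1
  m56: 111--- ←essential
  m57: 1--001,1-10-1,11--01,111---
  m58: -11010,11-010,111---
  m59: 1-10-1,111---
  m60: --1100,-1-10-,1-11-0,111---
  m61: -1-10-,11--01,11-1-1,111---
  m62: 1-11-0,111---
  m63: 11-1-1,111---
Essential: -1-10-, -11010, 0-01-0, 000--0, 0100-1, 1-0111, 1-11-0, 11-010, 111---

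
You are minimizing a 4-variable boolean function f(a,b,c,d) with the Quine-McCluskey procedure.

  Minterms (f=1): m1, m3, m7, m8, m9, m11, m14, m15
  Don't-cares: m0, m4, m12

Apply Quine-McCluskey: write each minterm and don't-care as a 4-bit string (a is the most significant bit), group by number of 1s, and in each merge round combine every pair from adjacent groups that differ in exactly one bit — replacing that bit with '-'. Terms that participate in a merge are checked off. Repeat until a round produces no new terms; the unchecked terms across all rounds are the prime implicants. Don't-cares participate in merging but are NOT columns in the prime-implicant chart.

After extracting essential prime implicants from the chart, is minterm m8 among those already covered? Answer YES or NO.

[col 0] 0000*, 0001*, 0011*, 0100*, 0111*, 1000*, 1001*, 1011*, 1100*, 1110*, 1111*
[col 1] -000*, -001*, -011*, -100*, -111*, 0-00*, 0-11*, 00-1*, 000-*, 1-00*, 1-11*, 10-1*, 100-*, 11-0, 111-
[col 2] --00, --11, -0-1, -00-
Prime implicants: --00, --11, -0-1, -00-, 11-0, 111-
PI chart (minterm → PIs covering it):
  1 | -0-1,-00-
  3 | --11,-0-1
  7 | --11  (sole → essential)
  8 | --00,-00-
  9 | -0-1,-00-
  11 | --11,-0-1
  14 | 11-0,111-
  15 | --11,111-
Essential prime implicants: --11

NO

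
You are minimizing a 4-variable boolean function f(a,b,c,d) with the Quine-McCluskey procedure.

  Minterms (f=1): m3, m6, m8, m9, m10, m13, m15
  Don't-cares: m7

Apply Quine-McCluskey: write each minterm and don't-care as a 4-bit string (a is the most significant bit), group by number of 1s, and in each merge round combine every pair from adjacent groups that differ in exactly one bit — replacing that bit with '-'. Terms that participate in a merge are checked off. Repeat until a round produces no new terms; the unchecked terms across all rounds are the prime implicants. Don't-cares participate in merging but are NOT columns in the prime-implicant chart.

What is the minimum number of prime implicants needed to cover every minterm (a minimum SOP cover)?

[col 0] 0011*, 0110*, 0111*, 1000*, 1001*, 1010*, 1101*, 1111*
[col 1] -111, 0-11, 011-, 1-01, 10-0, 100-, 11-1
Prime implicants: -111, 0-11, 011-, 1-01, 10-0, 100-, 11-1
PI chart (minterm → PIs covering it):
  3 | 0-11  (sole → essential)
  6 | 011-  (sole → essential)
  8 | 10-0,100-
  9 | 1-01,100-
  10 | 10-0  (sole → essential)
  13 | 1-01,11-1
  15 | -111,11-1
Essential prime implicants: 0-11, 011-, 10-0
Petrick residual → -111, 1-01
Minimum SOP uses 5 PIs: bcd + a'cd + a'bc + ac'd + ab'd'

5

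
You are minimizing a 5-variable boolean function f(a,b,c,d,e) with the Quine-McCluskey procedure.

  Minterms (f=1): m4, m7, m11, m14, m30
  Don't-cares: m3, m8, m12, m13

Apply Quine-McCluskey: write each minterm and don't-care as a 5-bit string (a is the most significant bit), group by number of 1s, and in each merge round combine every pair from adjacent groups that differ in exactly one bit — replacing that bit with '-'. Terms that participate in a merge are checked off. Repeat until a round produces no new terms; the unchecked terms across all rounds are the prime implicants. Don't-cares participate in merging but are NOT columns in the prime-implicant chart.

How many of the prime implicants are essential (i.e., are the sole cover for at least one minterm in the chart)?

Round 0: 00011✓ 00100✓ 00111✓ 01000✓ 01011✓ 01100✓ 01101✓ 01110✓ 11110✓
Round 1: -1110 0-011 0-100 00-11 01-00 011-0 0110-
PIs = {-1110, 0-011, 0-100, 00-11, 01-00, 011-0, 0110-}
Coverage chart:
  m4: 0-100 ←essential
  m7: 00-11 ←essential
  m11: 0-011 ←essential
  m14: -1110,011-0
  m30: -1110 ←essential
Essential: -1110, 0-011, 0-100, 00-11

4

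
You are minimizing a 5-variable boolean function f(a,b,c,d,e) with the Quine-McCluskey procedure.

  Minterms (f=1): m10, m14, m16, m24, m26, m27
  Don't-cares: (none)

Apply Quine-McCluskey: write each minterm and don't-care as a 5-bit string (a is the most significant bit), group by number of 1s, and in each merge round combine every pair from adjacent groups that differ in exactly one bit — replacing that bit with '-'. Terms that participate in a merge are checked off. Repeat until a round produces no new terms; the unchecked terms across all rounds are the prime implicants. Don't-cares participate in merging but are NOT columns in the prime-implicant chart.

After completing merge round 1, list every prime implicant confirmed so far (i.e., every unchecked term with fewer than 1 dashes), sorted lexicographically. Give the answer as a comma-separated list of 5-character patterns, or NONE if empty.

NONE

Round 0: 01010✓ 01110✓ 10000✓ 11000✓ 11010✓ 11011✓
Round 1: -1010 01-10 1-000 110-0 1101-
PIs = {-1010, 01-10, 1-000, 110-0, 1101-}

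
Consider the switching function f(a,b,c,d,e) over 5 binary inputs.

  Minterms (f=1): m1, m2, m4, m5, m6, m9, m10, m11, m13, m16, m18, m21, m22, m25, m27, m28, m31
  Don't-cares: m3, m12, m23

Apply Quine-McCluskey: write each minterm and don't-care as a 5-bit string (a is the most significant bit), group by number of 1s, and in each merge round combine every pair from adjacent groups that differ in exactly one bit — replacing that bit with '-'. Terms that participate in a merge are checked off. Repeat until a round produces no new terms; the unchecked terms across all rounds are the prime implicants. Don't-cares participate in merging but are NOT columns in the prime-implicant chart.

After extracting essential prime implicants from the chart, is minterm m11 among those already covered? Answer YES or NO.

YES

Round 0: 00001✓ 00010✓ 00011✓ 00100✓ 00101✓ 00110✓ 01001✓ 01010✓ 01011✓ 01100✓ 01101✓ 10000✓ 10010✓ 10101✓ 10110✓ 10111✓ 11001✓ 11011✓ 11100✓ 11111✓
Round 1: -0010✓ -0101 -0110✓ -1001✓ -1011✓ -1100 0-001✓ 0-010✓ 0-011✓ 0-100✓ 0-101✓ 00-01✓ 00-10✓ 000-1✓ 0001-✓ 001-0 0010-✓ 01-01✓ 010-1✓ 0101-✓ 0110-✓ 1-111 10-10✓ 100-0 101-1 1011- 11-11 110-1✓
Round 2: -0-10 -10-1 0--01 0-0-1 0-01- 0-10-
PIs = {-0-10, -0101, -10-1, -1100, 0--01, 0-0-1, 0-01-, 0-10-, 001-0, 1-111, 100-0, 101-1, 1011-, 11-11}
Coverage chart:
  m1: 0--01,0-0-1
  m2: -0-10,0-01-
  m4: 0-10-,001-0
  m5: -0101,0--01,0-10-
  m6: -0-10,001-0
  m9: -10-1,0--01,0-0-1
  m10: 0-01- ←essential
  m11: -10-1,0-0-1,0-01-
  m13: 0--01,0-10-
  m16: 100-0 ←essential
  m18: -0-10,100-0
  m21: -0101,101-1
  m22: -0-10,1011-
  m25: -10-1 ←essential
  m27: -10-1,11-11
  m28: -1100 ←essential
  m31: 1-111,11-11
Essential: -10-1, -1100, 0-01-, 100-0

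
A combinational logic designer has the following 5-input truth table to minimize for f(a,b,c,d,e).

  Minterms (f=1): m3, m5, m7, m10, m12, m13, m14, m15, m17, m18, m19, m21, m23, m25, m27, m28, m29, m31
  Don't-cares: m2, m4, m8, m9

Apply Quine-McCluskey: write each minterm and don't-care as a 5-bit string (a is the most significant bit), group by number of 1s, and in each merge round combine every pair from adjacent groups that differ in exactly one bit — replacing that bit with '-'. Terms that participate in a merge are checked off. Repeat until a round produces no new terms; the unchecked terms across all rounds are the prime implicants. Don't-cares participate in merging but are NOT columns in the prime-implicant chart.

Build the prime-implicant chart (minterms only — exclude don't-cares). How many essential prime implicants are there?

3

size-2^0 implicants → 00010(✓)  00011(✓)  00100(✓)  00101(✓)  00111(✓)  01000(✓)  01001(✓)  01010(✓)  01100(✓)  01101(✓)  01110(✓)  01111(✓)  10001(✓)  10010(✓)  10011(✓)  10101(✓)  10111(✓)  11001(✓)  11011(✓)  11100(✓)  11101(✓)  11111(✓)
size-2^1 implicants → -0010(✓)  -0011(✓)  -0101(✓)  -0111(✓)  -1001(✓)  -1100(✓)  -1101(✓)  -1111(✓)  0-010  0-100(✓)  0-101(✓)  0-111(✓)  00-11(✓)  0001-(✓)  001-1(✓)  0010-(✓)  01-00(✓)  01-01(✓)  01-10(✓)  010-0(✓)  0100-(✓)  011-0(✓)  011-1(✓)  0110-(✓)  0111-(✓)  1-001(✓)  1-011(✓)  1-101(✓)  1-111(✓)  10-01(✓)  10-11(✓)  100-1(✓)  1001-(✓)  101-1(✓)  11-01(✓)  11-11(✓)  110-1(✓)  111-1(✓)  1110-(✓)
size-2^2 implicants → --101(✓)  --111(✓)  -0-11  -001-  -01-1(✓)  -1-01  -11-1(✓)  -110-  0-1-1(✓)  0-10-  01--0  01-0-  011--  1--01(✓)  1--11(✓)  1-0-1(✓)  1-1-1(✓)  10--1(✓)  11--1(✓)
size-2^3 implicants → --1-1  1---1
Unchecked terms (primes): --1-1, -0-11, -001-, -1-01, -110-, 0-010, 0-10-, 01--0, 01-0-, 011--, 1---1
Minterm coverage:
  m3 ⊆ -0-11,-001-
  m5 ⊆ --1-1,0-10-
  m7 ⊆ --1-1,-0-11
  m10 ⊆ 0-010,01--0
  m12 ⊆ -110-,0-10-,01--0,01-0-,011--
  m13 ⊆ --1-1,-1-01,-110-,0-10-,01-0-,011--
  m14 ⊆ 01--0,011--
  m15 ⊆ --1-1,011--
  m17 ⊆ 1---1 [E]
  m18 ⊆ -001- [E]
  m19 ⊆ -0-11,-001-,1---1
  m21 ⊆ --1-1,1---1
  m23 ⊆ --1-1,-0-11,1---1
  m25 ⊆ -1-01,1---1
  m27 ⊆ 1---1 [E]
  m28 ⊆ -110- [E]
  m29 ⊆ --1-1,-1-01,-110-,1---1
  m31 ⊆ --1-1,1---1
E = {-001-, -110-, 1---1}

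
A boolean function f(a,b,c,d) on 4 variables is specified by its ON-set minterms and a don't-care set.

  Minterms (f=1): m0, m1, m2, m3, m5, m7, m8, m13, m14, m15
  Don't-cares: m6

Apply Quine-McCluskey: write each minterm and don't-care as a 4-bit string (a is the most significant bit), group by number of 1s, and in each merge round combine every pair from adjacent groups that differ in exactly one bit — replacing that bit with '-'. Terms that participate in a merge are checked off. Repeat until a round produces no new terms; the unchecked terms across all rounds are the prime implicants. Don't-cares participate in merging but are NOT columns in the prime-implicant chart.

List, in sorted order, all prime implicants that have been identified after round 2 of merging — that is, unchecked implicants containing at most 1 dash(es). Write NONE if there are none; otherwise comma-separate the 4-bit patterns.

-000

Round 0: 0000✓ 0001✓ 0010✓ 0011✓ 0101✓ 0110✓ 0111✓ 1000✓ 1101✓ 1110✓ 1111✓
Round 1: -000 -101✓ -110✓ -111✓ 0-01✓ 0-10✓ 0-11✓ 00-0✓ 00-1✓ 000-✓ 001-✓ 01-1✓ 011-✓ 11-1✓ 111-✓
Round 2: -1-1 -11- 0--1 0-1- 00--
PIs = {-000, -1-1, -11-, 0--1, 0-1-, 00--}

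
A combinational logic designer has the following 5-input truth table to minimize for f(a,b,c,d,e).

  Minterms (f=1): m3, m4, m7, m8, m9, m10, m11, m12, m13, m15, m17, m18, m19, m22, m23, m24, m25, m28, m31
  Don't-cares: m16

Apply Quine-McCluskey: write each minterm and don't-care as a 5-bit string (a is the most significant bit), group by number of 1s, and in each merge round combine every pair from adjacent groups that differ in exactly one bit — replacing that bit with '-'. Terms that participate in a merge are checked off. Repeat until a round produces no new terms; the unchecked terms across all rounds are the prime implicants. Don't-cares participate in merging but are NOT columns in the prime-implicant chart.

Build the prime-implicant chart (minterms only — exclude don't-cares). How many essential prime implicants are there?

Round 0: 00011✓ 00100✓ 00111✓ 01000✓ 01001✓ 01010✓ 01011✓ 01100✓ 01101✓ 01111✓ 10000✓ 10001✓ 10010✓ 10011✓ 10110✓ 10111✓ 11000✓ 11001✓ 11100✓ 11111✓
Round 1: -0011✓ -0111✓ -1000✓ -1001✓ -1100✓ -1111✓ 0-011✓ 0-100 0-111✓ 00-11✓ 01-00✓ 01-01✓ 01-11✓ 010-0✓ 010-1✓ 0100-✓ 0101-✓ 011-1✓ 0110-✓ 1-000✓ 1-001✓ 1-111✓ 10-10✓ 10-11✓ 100-0✓ 100-1✓ 1000-✓ 1001-✓ 1011-✓ 11-00✓ 1100-✓
Round 2: --111 -0-11 -1-00 -100- 0--11 01--1 01-0- 010-- 1-00- 10-1- 100--
PIs = {--111, -0-11, -1-00, -100-, 0--11, 0-100, 01--1, 01-0-, 010--, 1-00-, 10-1-, 100--}
Coverage chart:
  m3: -0-11,0--11
  m4: 0-100 ←essential
  m7: --111,-0-11,0--11
  m8: -1-00,-100-,01-0-,010--
  m9: -100-,01--1,01-0-,010--
  m10: 010-- ←essential
  m11: 0--11,01--1,010--
  m12: -1-00,0-100,01-0-
  m13: 01--1,01-0-
  m15: --111,0--11,01--1
  m17: 1-00-,100--
  m18: 10-1-,100--
  m19: -0-11,10-1-,100--
  m22: 10-1- ←essential
  m23: --111,-0-11,10-1-
  m24: -1-00,-100-,1-00-
  m25: -100-,1-00-
  m28: -1-00 ←essential
  m31: --111 ←essential
Essential: --111, -1-00, 0-100, 010--, 10-1-

5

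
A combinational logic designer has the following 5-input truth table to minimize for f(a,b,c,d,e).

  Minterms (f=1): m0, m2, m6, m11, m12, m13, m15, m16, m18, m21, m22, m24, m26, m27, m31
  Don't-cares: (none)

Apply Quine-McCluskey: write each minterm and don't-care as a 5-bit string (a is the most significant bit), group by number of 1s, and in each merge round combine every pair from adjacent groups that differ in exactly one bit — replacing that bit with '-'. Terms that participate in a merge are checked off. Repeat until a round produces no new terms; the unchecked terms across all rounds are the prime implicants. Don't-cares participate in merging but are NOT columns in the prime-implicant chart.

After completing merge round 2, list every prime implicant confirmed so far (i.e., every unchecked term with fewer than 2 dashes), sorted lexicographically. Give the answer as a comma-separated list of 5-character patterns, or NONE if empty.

[col 0] 00000*, 00010*, 00110*, 01011*, 01100*, 01101*, 01111*, 10000*, 10010*, 10101, 10110*, 11000*, 11010*, 11011*, 11111*
[col 1] -0000*, -0010*, -0110*, -1011*, -1111*, 00-10*, 000-0*, 01-11*, 011-1, 0110-, 1-000*, 1-010*, 10-10*, 100-0*, 11-11*, 110-0*, 1101-
[col 2] -0-10, -00-0, -1-11, 1-0-0
Prime implicants: -0-10, -00-0, -1-11, 011-1, 0110-, 1-0-0, 10101, 1101-

011-1, 0110-, 10101, 1101-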